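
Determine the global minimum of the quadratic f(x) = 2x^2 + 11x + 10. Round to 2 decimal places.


For a quadratic f(x) = ax^2 + bx + c with a > 0, the minimum is at the vertex.
Vertex x-coordinate: x = -b/(2a)
x = -(11) / (2 * 2)
x = -11/4
Substitute back to find the minimum value:
f(-11/4) = 2 * (-11/4)^2 + 11 * (-11/4) + 10
= 121/8 - 121/4 + 10
= -41/8 ≈ -5.13

-5.13


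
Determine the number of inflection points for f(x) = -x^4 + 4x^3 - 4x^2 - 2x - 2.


Inflection points occur where f''(x) = 0 and concavity changes.
f(x) = -x^4 + 4x^3 - 4x^2 - 2x - 2
f'(x) = -4x^3 + 12x^2 - 8x - 2
f''(x) = -12x^2 + 24x - 8
This is a quadratic in x. Use the discriminant to count real roots.
Discriminant = (24)^2 - 4 * (-12) * (-8)
= 576 - 384
= 192
Since discriminant > 0, f''(x) = 0 has 2 distinct real solutions.
A quadratic with two distinct real roots changes sign at each root, so concavity changes at both.
Number of inflection points: 2

2


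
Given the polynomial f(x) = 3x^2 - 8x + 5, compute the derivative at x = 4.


Differentiate term by term using power and sum rules:
f(x) = 3x^2 - 8x + 5
f'(x) = 6x - 8
Substitute x = 4:
f'(4) = 6 * 4 - 8
= 24 - 8
= 16

16


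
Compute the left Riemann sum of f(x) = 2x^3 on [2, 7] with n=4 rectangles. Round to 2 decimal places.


Left Riemann sum uses left endpoints of each subinterval.
Interval: [2, 7], n = 4
dx = (7 - 2) / 4 = 5/4
Left endpoints: [2, 13/4, 9/2, 23/4]
f values: [16, 2197/32, 729/4, 12167/32]
Sum = dx * (sum of f values)
= 5/4 * 5177/8
= 25885/32 ≈ 808.91

808.91


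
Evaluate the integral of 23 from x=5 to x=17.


The integral of a constant k over [a, b] equals k * (b - a).
integral from 5 to 17 of 23 dx
= 23 * (17 - 5)
= 23 * 12
= 276

276


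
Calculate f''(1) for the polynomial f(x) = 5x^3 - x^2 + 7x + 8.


First derivative:
f'(x) = 15x^2 - 2x + 7
Second derivative:
f''(x) = 30x - 2
Substitute x = 1:
f''(1) = 30 * 1 - 2
= 30 - 2
= 28

28


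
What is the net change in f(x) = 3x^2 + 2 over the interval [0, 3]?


Net change = f(b) - f(a)
f(x) = 3x^2 + 2
Compute f(3):
f(3) = 3 * 3^2 + 0 * 3 + 2
= 27 + 0 + 2
= 29
Compute f(0):
f(0) = 3 * 0^2 + 0 * 0 + 2
= 0 + 0 + 2
= 2
Net change = 29 - 2 = 27

27


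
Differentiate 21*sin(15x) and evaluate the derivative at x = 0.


Apply the chain rule to differentiate 21*sin(15x):
d/dx [21*sin(15x)]
= 21 * cos(15x) * d/dx(15x)
= 21 * 15 * cos(15x)
= 315 * cos(15x)
Evaluate at x = 0:
= 315 * cos(0)
= 315 * 1
= 315

315


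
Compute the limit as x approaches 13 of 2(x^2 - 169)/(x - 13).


Direct substitution gives 0/0, so we factor the numerator.
Factor: 2(x^2 - 169) = 2 * (x - 13)(x + 13)
Cancel the common factor (x - 13):
2(x^2 - 169)/(x - 13) = 2 * (x + 13)
Now substitute x = 13:
= 2 * (13 + 13) = 52

52


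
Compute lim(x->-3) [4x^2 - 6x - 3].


Since polynomials are continuous, we use direct substitution.
lim(x->-3) of 4x^2 - 6x - 3
= 4 * (-3)^2 - 6 * (-3) - 3
= 36 + 18 - 3
= 51

51


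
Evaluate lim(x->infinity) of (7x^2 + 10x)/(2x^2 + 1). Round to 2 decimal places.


For limits at infinity with equal-degree polynomials,
we compare leading coefficients.
Numerator leading term: 7x^2
Denominator leading term: 2x^2
Divide both by x^2:
lim = (7 + 10/x) / (2 + 1/x^2)
As x -> infinity, the 1/x and 1/x^2 terms vanish:
= 7/2 = 3.50

3.50


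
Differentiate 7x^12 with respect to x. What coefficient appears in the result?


We apply the power rule: d/dx [ax^n] = a*n * x^(n-1)
d/dx [7x^12]
= 7 * 12 * x^(12-1)
= 84x^11
The coefficient is 84

84


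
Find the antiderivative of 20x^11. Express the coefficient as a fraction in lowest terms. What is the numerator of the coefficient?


Apply the power rule for integration:
integral of ax^n dx = a/(n+1) * x^(n+1) + C
integral of 20x^11 dx
= 20/12 * x^12 + C
= 5/3 * x^12 + C
The coefficient in lowest terms is 5/3, and its numerator is 5

5


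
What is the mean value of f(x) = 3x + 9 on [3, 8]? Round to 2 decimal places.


Average value = 1/(b-a) * integral from a to b of f(x) dx
First compute the integral of 3x + 9:
F(x) = (3/2)x^2 + 9x
F(8) = 3/2 * 64 + 9 * 8 = 168
F(3) = 3/2 * 9 + 9 * 3 = 81/2
Integral = 168 - 81/2 = 255/2
Average = (255/2) / (8 - 3) = (255/2) / 5
= 51/2 = 25.50

25.50


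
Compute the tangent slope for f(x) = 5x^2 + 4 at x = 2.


The slope of the tangent line equals f'(x) at the point.
f(x) = 5x^2 + 4
f'(x) = 10x
At x = 2:
f'(2) = 10 * 2 + 0
= 20 + 0
= 20

20


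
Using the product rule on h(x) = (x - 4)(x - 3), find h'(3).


Let u(x) = x - 4 and v(x) = x - 3
u'(x) = 1
v'(x) = 1
Product rule: h'(x) = u'(x)*v(x) + u(x)*v'(x)
= 1 * (x - 3) + (x - 4) * 1
At x = 3:
u(3) = 1 * 3 - 4 = -1
v(3) = 1 * 3 - 3 = 0
h'(3) = 1 * 0 + (-1) * 1
= 0 - 1
= -1

-1


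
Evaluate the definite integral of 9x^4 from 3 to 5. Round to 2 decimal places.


Find the antiderivative of 9x^4:
F(x) = 9/5 * x^5
Apply the Fundamental Theorem of Calculus:
F(5) - F(3)
= 9/5 * 5^5 - 9/5 * 3^5
= 9/5 * (3125 - 243)
= 9/5 * 2882
= 25938/5 = 5187.60

5187.60


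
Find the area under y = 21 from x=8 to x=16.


The area under a constant function y = 21 is a rectangle.
Width = 16 - 8 = 8
Height = 21
Area = width * height
= 8 * 21
= 168

168


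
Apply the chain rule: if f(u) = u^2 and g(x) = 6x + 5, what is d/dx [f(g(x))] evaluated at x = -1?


Using the chain rule: (f(g(x)))' = f'(g(x)) * g'(x)
First, find g(-1):
g(-1) = 6 * (-1) + 5 = -1
Next, f'(u) = 2u
And g'(x) = 6
So f'(g(-1)) * g'(-1)
= 2 * (-1) * 6
= -12

-12


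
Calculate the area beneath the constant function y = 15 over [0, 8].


The area under a constant function y = 15 is a rectangle.
Width = 8 - 0 = 8
Height = 15
Area = width * height
= 8 * 15
= 120

120


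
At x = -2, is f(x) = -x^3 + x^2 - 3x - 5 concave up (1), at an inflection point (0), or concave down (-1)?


Concavity is determined by the sign of f''(x).
f(x) = -x^3 + x^2 - 3x - 5
f'(x) = -3x^2 + 2x - 3
f''(x) = -6x + 2
f''(-2) = -6 * (-2) + 2
= 12 + 2
= 14
Since f''(-2) > 0, the function is concave up (1)

1


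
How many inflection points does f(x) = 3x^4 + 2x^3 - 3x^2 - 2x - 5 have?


Inflection points occur where f''(x) = 0 and concavity changes.
f(x) = 3x^4 + 2x^3 - 3x^2 - 2x - 5
f'(x) = 12x^3 + 6x^2 - 6x - 2
f''(x) = 36x^2 + 12x - 6
This is a quadratic in x. Use the discriminant to count real roots.
Discriminant = (12)^2 - 4 * 36 * (-6)
= 144 - (-864)
= 1008
Since discriminant > 0, f''(x) = 0 has 2 distinct real solutions.
A quadratic with two distinct real roots changes sign at each root, so concavity changes at both.
Number of inflection points: 2

2


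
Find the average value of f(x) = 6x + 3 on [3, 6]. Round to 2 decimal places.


Average value = 1/(b-a) * integral from a to b of f(x) dx
First compute the integral of 6x + 3:
F(x) = 3x^2 + 3x
F(6) = 3 * 36 + 3 * 6 = 126
F(3) = 3 * 9 + 3 * 3 = 36
Integral = 126 - 36 = 90
Average = 90 / (6 - 3) = 90 / 3
= 30 = 30.00

30.00


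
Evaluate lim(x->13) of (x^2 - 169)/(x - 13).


Direct substitution gives 0/0, so we factor the numerator.
Factor: (x^2 - 169) = (x - 13)(x + 13)
Cancel the common factor (x - 13):
(x^2 - 169)/(x - 13) = (x + 13)
Now substitute x = 13:
= (13 + 13) = 26

26


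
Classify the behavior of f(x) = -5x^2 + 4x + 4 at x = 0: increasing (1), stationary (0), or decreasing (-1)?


Compute f'(x) to determine behavior:
f'(x) = -10x + 4
f'(0) = -10 * 0 + 4
= 0 + 4
= 4
Since f'(0) > 0, the function is increasing (1)

1


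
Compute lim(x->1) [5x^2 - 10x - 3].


Since polynomials are continuous, we use direct substitution.
lim(x->1) of 5x^2 - 10x - 3
= 5 * 1^2 - 10 * 1 - 3
= 5 - 10 - 3
= -8

-8


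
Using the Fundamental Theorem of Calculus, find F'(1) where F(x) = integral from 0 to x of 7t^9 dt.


By the Fundamental Theorem of Calculus (Part 1):
If F(x) = integral from 0 to x of f(t) dt, then F'(x) = f(x)
Here f(t) = 7t^9
So F'(x) = 7x^9
Evaluate at x = 1:
F'(1) = 7 * 1^9
= 7 * 1
= 7

7


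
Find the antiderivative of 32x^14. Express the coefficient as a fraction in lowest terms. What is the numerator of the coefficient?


Apply the power rule for integration:
integral of ax^n dx = a/(n+1) * x^(n+1) + C
integral of 32x^14 dx
= 32/15 * x^15 + C
The coefficient in lowest terms is 32/15, and its numerator is 32

32


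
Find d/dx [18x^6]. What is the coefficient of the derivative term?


We apply the power rule: d/dx [ax^n] = a*n * x^(n-1)
d/dx [18x^6]
= 18 * 6 * x^(6-1)
= 108x^5
The coefficient is 108

108


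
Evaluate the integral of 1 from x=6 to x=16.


The integral of a constant k over [a, b] equals k * (b - a).
integral from 6 to 16 of 1 dx
= 1 * (16 - 6)
= 1 * 10
= 10

10


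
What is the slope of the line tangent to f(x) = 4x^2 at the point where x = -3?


The slope of the tangent line equals f'(x) at the point.
f(x) = 4x^2
f'(x) = 8x
At x = -3:
f'(-3) = 8 * (-3) + 0
= -24 + 0
= -24

-24


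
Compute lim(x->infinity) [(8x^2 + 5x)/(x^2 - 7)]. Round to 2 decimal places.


For limits at infinity with equal-degree polynomials,
we compare leading coefficients.
Numerator leading term: 8x^2
Denominator leading term: x^2
Divide both by x^2:
lim = (8 + 5/x) / (1 - 7/x^2)
As x -> infinity, the 1/x and 1/x^2 terms vanish:
= 8/1 = 8 = 8.00

8.00


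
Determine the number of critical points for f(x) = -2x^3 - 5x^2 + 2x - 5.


Find where f'(x) = 0:
f(x) = -2x^3 - 5x^2 + 2x - 5
f'(x) = -6x^2 - 10x + 2
This is a quadratic in x. Use the discriminant to count real roots.
Discriminant = (-10)^2 - 4 * (-6) * 2
= 100 - (-48)
= 148
Since discriminant > 0, f'(x) = 0 has 2 real solutions.
Number of critical points: 2

2


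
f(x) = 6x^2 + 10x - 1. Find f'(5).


Differentiate term by term using power and sum rules:
f(x) = 6x^2 + 10x - 1
f'(x) = 12x + 10
Substitute x = 5:
f'(5) = 12 * 5 + 10
= 60 + 10
= 70

70


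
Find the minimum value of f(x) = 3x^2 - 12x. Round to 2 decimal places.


For a quadratic f(x) = ax^2 + bx + c with a > 0, the minimum is at the vertex.
Vertex x-coordinate: x = -b/(2a)
x = -(-12) / (2 * 3)
x = 12/6 = 2
Substitute back to find the minimum value:
f(2) = 3 * 2^2 - 12 * 2 + 0
= 12 - 24 + 0
= -12 = -12.00

-12.00


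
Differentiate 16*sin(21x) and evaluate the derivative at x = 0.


Apply the chain rule to differentiate 16*sin(21x):
d/dx [16*sin(21x)]
= 16 * cos(21x) * d/dx(21x)
= 16 * 21 * cos(21x)
= 336 * cos(21x)
Evaluate at x = 0:
= 336 * cos(0)
= 336 * 1
= 336

336


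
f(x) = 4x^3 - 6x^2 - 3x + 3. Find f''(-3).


First derivative:
f'(x) = 12x^2 - 12x - 3
Second derivative:
f''(x) = 24x - 12
Substitute x = -3:
f''(-3) = 24 * (-3) - 12
= -72 - 12
= -84

-84


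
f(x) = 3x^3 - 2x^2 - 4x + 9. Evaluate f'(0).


Differentiate f(x) = 3x^3 - 2x^2 - 4x + 9 term by term:
f'(x) = 9x^2 - 4x - 4
Substitute x = 0:
f'(0) = 9 * 0^2 - 4 * 0 - 4
= 0 + 0 - 4
= -4

-4


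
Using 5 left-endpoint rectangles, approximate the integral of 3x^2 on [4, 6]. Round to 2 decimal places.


Left Riemann sum uses left endpoints of each subinterval.
Interval: [4, 6], n = 5
dx = (6 - 4) / 5 = 2/5
Left endpoints: [4, 22/5, 24/5, 26/5, 28/5]
f values: [48, 1452/25, 1728/25, 2028/25, 2352/25]
Sum = dx * (sum of f values)
= 2/5 * 1752/5
= 3504/25 = 140.16

140.16


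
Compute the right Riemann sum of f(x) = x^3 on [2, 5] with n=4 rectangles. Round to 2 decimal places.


Right Riemann sum uses right endpoints of each subinterval.
Interval: [2, 5], n = 4
dx = (5 - 2) / 4 = 3/4
Right endpoints: [11/4, 7/2, 17/4, 5]
f values: [1331/64, 343/8, 4913/64, 125]
Sum = dx * (sum of f values)
= 3/4 * 4247/16
= 12741/64 ≈ 199.08

199.08


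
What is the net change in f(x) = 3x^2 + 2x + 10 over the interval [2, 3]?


Net change = f(b) - f(a)
f(x) = 3x^2 + 2x + 10
Compute f(3):
f(3) = 3 * 3^2 + 2 * 3 + 10
= 27 + 6 + 10
= 43
Compute f(2):
f(2) = 3 * 2^2 + 2 * 2 + 10
= 12 + 4 + 10
= 26
Net change = 43 - 26 = 17

17


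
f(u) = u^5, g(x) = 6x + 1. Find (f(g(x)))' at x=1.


Using the chain rule: (f(g(x)))' = f'(g(x)) * g'(x)
First, find g(1):
g(1) = 6 * 1 + 1 = 7
Next, f'(u) = 5u^4
And g'(x) = 6
So f'(g(1)) * g'(1)
= 5 * 7^4 * 6
= 5 * 2401 * 6
= 72030

72030


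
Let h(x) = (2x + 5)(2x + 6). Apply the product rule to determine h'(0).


Let u(x) = 2x + 5 and v(x) = 2x + 6
u'(x) = 2
v'(x) = 2
Product rule: h'(x) = u'(x)*v(x) + u(x)*v'(x)
= 2 * (2x + 6) + (2x + 5) * 2
At x = 0:
u(0) = 2 * 0 + 5 = 5
v(0) = 2 * 0 + 6 = 6
h'(0) = 2 * 6 + 5 * 2
= 12 + 10
= 22

22


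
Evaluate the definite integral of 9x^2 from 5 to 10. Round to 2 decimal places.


Find the antiderivative of 9x^2:
F(x) = 9/3 * x^3
Apply the Fundamental Theorem of Calculus:
F(10) - F(5)
= 9/3 * 10^3 - 9/3 * 5^3
= 9/3 * (1000 - 125)
= 9/3 * 875
= 2625 = 2625.00

2625.00


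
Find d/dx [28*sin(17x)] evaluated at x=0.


Apply the chain rule to differentiate 28*sin(17x):
d/dx [28*sin(17x)]
= 28 * cos(17x) * d/dx(17x)
= 28 * 17 * cos(17x)
= 476 * cos(17x)
Evaluate at x = 0:
= 476 * cos(0)
= 476 * 1
= 476

476


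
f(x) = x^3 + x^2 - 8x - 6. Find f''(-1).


First derivative:
f'(x) = 3x^2 + 2x - 8
Second derivative:
f''(x) = 6x + 2
Substitute x = -1:
f''(-1) = 6 * (-1) + 2
= -6 + 2
= -4

-4


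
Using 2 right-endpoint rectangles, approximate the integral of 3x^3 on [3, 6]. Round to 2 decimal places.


Right Riemann sum uses right endpoints of each subinterval.
Interval: [3, 6], n = 2
dx = (6 - 3) / 2 = 3/2
Right endpoints: [9/2, 6]
f values: [2187/8, 648]
Sum = dx * (sum of f values)
= 3/2 * 7371/8
= 22113/16 ≈ 1382.06

1382.06


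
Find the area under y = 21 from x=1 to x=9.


The area under a constant function y = 21 is a rectangle.
Width = 9 - 1 = 8
Height = 21
Area = width * height
= 8 * 21
= 168

168


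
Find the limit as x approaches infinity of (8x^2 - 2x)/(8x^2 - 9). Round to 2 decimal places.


For limits at infinity with equal-degree polynomials,
we compare leading coefficients.
Numerator leading term: 8x^2
Denominator leading term: 8x^2
Divide both by x^2:
lim = (8 - 2/x) / (8 - 9/x^2)
As x -> infinity, the 1/x and 1/x^2 terms vanish:
= 8/8 = 1 = 1.00

1.00


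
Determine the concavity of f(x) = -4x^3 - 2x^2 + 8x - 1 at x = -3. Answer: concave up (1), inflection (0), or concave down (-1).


Concavity is determined by the sign of f''(x).
f(x) = -4x^3 - 2x^2 + 8x - 1
f'(x) = -12x^2 - 4x + 8
f''(x) = -24x - 4
f''(-3) = -24 * (-3) - 4
= 72 - 4
= 68
Since f''(-3) > 0, the function is concave up (1)

1


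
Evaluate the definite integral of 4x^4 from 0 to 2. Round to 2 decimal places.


Find the antiderivative of 4x^4:
F(x) = 4/5 * x^5
Apply the Fundamental Theorem of Calculus:
F(2) - F(0)
= 4/5 * 2^5 - 4/5 * 0^5
= 4/5 * (32 - 0)
= 4/5 * 32
= 128/5 = 25.60

25.60


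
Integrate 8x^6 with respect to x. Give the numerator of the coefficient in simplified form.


Apply the power rule for integration:
integral of ax^n dx = a/(n+1) * x^(n+1) + C
integral of 8x^6 dx
= 8/7 * x^7 + C
The coefficient in lowest terms is 8/7, and its numerator is 8

8


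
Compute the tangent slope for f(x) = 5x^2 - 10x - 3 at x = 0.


The slope of the tangent line equals f'(x) at the point.
f(x) = 5x^2 - 10x - 3
f'(x) = 10x - 10
At x = 0:
f'(0) = 10 * 0 - 10
= 0 - 10
= -10

-10


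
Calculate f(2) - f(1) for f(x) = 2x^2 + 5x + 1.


Net change = f(b) - f(a)
f(x) = 2x^2 + 5x + 1
Compute f(2):
f(2) = 2 * 2^2 + 5 * 2 + 1
= 8 + 10 + 1
= 19
Compute f(1):
f(1) = 2 * 1^2 + 5 * 1 + 1
= 2 + 5 + 1
= 8
Net change = 19 - 8 = 11

11


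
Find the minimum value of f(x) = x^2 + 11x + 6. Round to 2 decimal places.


For a quadratic f(x) = ax^2 + bx + c with a > 0, the minimum is at the vertex.
Vertex x-coordinate: x = -b/(2a)
x = -(11) / (2 * 1)
x = -11/2
Substitute back to find the minimum value:
f(-11/2) = 1 * (-11/2)^2 + 11 * (-11/2) + 6
= 121/4 - 121/2 + 6
= -97/4 = -24.25

-24.25


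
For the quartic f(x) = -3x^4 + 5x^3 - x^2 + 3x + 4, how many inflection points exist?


Inflection points occur where f''(x) = 0 and concavity changes.
f(x) = -3x^4 + 5x^3 - x^2 + 3x + 4
f'(x) = -12x^3 + 15x^2 - 2x + 3
f''(x) = -36x^2 + 30x - 2
This is a quadratic in x. Use the discriminant to count real roots.
Discriminant = (30)^2 - 4 * (-36) * (-2)
= 900 - 288
= 612
Since discriminant > 0, f''(x) = 0 has 2 distinct real solutions.
A quadratic with two distinct real roots changes sign at each root, so concavity changes at both.
Number of inflection points: 2

2


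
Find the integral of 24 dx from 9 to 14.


The integral of a constant k over [a, b] equals k * (b - a).
integral from 9 to 14 of 24 dx
= 24 * (14 - 9)
= 24 * 5
= 120

120


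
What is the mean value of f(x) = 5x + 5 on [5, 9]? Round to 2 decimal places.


Average value = 1/(b-a) * integral from a to b of f(x) dx
First compute the integral of 5x + 5:
F(x) = (5/2)x^2 + 5x
F(9) = 5/2 * 81 + 5 * 9 = 495/2
F(5) = 5/2 * 25 + 5 * 5 = 175/2
Integral = 495/2 - 175/2 = 160
Average = 160 / (9 - 5) = 160 / 4
= 40 = 40.00

40.00


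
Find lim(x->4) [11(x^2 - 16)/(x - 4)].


Direct substitution gives 0/0, so we factor the numerator.
Factor: 11(x^2 - 16) = 11 * (x - 4)(x + 4)
Cancel the common factor (x - 4):
11(x^2 - 16)/(x - 4) = 11 * (x + 4)
Now substitute x = 4:
= 11 * (4 + 4) = 88

88


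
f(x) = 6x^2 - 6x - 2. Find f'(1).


Differentiate term by term using power and sum rules:
f(x) = 6x^2 - 6x - 2
f'(x) = 12x - 6
Substitute x = 1:
f'(1) = 12 * 1 - 6
= 12 - 6
= 6

6


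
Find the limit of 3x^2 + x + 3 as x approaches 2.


Since polynomials are continuous, we use direct substitution.
lim(x->2) of 3x^2 + x + 3
= 3 * 2^2 + 1 * 2 + 3
= 12 + 2 + 3
= 17

17


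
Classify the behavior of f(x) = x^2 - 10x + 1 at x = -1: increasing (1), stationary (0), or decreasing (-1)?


Compute f'(x) to determine behavior:
f'(x) = 2x - 10
f'(-1) = 2 * (-1) - 10
= -2 - 10
= -12
Since f'(-1) < 0, the function is decreasing (-1)

-1


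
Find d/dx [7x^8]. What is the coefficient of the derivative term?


We apply the power rule: d/dx [ax^n] = a*n * x^(n-1)
d/dx [7x^8]
= 7 * 8 * x^(8-1)
= 56x^7
The coefficient is 56

56


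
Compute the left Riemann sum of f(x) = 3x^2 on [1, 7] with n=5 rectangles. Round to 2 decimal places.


Left Riemann sum uses left endpoints of each subinterval.
Interval: [1, 7], n = 5
dx = (7 - 1) / 5 = 6/5
Left endpoints: [1, 11/5, 17/5, 23/5, 29/5]
f values: [3, 363/25, 867/25, 1587/25, 2523/25]
Sum = dx * (sum of f values)
= 6/5 * 1083/5
= 6498/25 = 259.92

259.92


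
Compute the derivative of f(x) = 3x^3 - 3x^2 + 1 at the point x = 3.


Differentiate f(x) = 3x^3 - 3x^2 + 1 term by term:
f'(x) = 9x^2 - 6x
Substitute x = 3:
f'(3) = 9 * 3^2 - 6 * 3 + 0
= 81 - 18 + 0
= 63

63


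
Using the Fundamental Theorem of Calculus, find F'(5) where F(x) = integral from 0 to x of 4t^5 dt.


By the Fundamental Theorem of Calculus (Part 1):
If F(x) = integral from 0 to x of f(t) dt, then F'(x) = f(x)
Here f(t) = 4t^5
So F'(x) = 4x^5
Evaluate at x = 5:
F'(5) = 4 * 5^5
= 4 * 3125
= 12500

12500


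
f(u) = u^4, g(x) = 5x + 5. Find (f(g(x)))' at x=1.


Using the chain rule: (f(g(x)))' = f'(g(x)) * g'(x)
First, find g(1):
g(1) = 5 * 1 + 5 = 10
Next, f'(u) = 4u^3
And g'(x) = 5
So f'(g(1)) * g'(1)
= 4 * 10^3 * 5
= 4 * 1000 * 5
= 20000

20000


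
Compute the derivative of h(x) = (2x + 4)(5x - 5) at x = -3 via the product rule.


Let u(x) = 2x + 4 and v(x) = 5x - 5
u'(x) = 2
v'(x) = 5
Product rule: h'(x) = u'(x)*v(x) + u(x)*v'(x)
= 2 * (5x - 5) + (2x + 4) * 5
At x = -3:
u(-3) = 2 * (-3) + 4 = -2
v(-3) = 5 * (-3) - 5 = -20
h'(-3) = 2 * (-20) + (-2) * 5
= -40 - 10
= -50

-50


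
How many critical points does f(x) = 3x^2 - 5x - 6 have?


Find where f'(x) = 0:
f'(x) = 6x - 5
Set f'(x) = 0:
6x - 5 = 0
x = 5 / 6 = 5/6
This is a linear equation in x, so there is exactly one solution.
Number of critical points: 1

1


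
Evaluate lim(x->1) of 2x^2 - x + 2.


Since polynomials are continuous, we use direct substitution.
lim(x->1) of 2x^2 - x + 2
= 2 * 1^2 - 1 * 1 + 2
= 2 - 1 + 2
= 3

3


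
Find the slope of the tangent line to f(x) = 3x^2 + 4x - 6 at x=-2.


The slope of the tangent line equals f'(x) at the point.
f(x) = 3x^2 + 4x - 6
f'(x) = 6x + 4
At x = -2:
f'(-2) = 6 * (-2) + 4
= -12 + 4
= -8

-8


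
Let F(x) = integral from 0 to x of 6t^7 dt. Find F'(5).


By the Fundamental Theorem of Calculus (Part 1):
If F(x) = integral from 0 to x of f(t) dt, then F'(x) = f(x)
Here f(t) = 6t^7
So F'(x) = 6x^7
Evaluate at x = 5:
F'(5) = 6 * 5^7
= 6 * 78125
= 468750

468750


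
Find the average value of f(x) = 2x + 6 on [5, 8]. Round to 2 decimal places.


Average value = 1/(b-a) * integral from a to b of f(x) dx
First compute the integral of 2x + 6:
F(x) = x^2 + 6x
F(8) = 1 * 64 + 6 * 8 = 112
F(5) = 1 * 25 + 6 * 5 = 55
Integral = 112 - 55 = 57
Average = 57 / (8 - 5) = 57 / 3
= 19 = 19.00

19.00


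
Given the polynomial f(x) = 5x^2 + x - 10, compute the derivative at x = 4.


Differentiate term by term using power and sum rules:
f(x) = 5x^2 + x - 10
f'(x) = 10x + 1
Substitute x = 4:
f'(4) = 10 * 4 + 1
= 40 + 1
= 41

41


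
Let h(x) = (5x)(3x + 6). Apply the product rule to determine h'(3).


Let u(x) = 5x and v(x) = 3x + 6
u'(x) = 5
v'(x) = 3
Product rule: h'(x) = u'(x)*v(x) + u(x)*v'(x)
= 5 * (3x + 6) + (5x) * 3
At x = 3:
u(3) = 5 * 3 + 0 = 15
v(3) = 3 * 3 + 6 = 15
h'(3) = 5 * 15 + 15 * 3
= 75 + 45
= 120

120


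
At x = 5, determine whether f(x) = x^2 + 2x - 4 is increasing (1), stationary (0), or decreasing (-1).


Compute f'(x) to determine behavior:
f'(x) = 2x + 2
f'(5) = 2 * 5 + 2
= 10 + 2
= 12
Since f'(5) > 0, the function is increasing (1)

1


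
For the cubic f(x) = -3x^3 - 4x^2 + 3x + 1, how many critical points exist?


Find where f'(x) = 0:
f(x) = -3x^3 - 4x^2 + 3x + 1
f'(x) = -9x^2 - 8x + 3
This is a quadratic in x. Use the discriminant to count real roots.
Discriminant = (-8)^2 - 4 * (-9) * 3
= 64 - (-108)
= 172
Since discriminant > 0, f'(x) = 0 has 2 real solutions.
Number of critical points: 2

2


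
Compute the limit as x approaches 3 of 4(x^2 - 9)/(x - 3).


Direct substitution gives 0/0, so we factor the numerator.
Factor: 4(x^2 - 9) = 4 * (x - 3)(x + 3)
Cancel the common factor (x - 3):
4(x^2 - 9)/(x - 3) = 4 * (x + 3)
Now substitute x = 3:
= 4 * (3 + 3) = 24

24


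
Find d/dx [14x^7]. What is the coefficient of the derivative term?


We apply the power rule: d/dx [ax^n] = a*n * x^(n-1)
d/dx [14x^7]
= 14 * 7 * x^(7-1)
= 98x^6
The coefficient is 98

98


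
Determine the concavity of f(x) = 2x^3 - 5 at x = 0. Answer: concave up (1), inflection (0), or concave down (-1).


Concavity is determined by the sign of f''(x).
f(x) = 2x^3 - 5
f'(x) = 6x^2
f''(x) = 12x
f''(0) = 12 * 0 + 0
= 0 + 0
= 0
f''(0) = 0, and f''(x) is linear with nonzero slope 12, so f'' changes sign at x = 0. Hence the function is at an inflection point (0)

0


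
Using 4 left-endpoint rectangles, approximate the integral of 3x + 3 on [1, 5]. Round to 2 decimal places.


Left Riemann sum uses left endpoints of each subinterval.
Interval: [1, 5], n = 4
dx = (5 - 1) / 4 = 1
Left endpoints: [1, 2, 3, 4]
f values: [6, 9, 12, 15]
Sum = dx * (sum of f values)
= 1 * 42
= 42 = 42.00

42.00


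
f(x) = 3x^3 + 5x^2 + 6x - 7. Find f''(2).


First derivative:
f'(x) = 9x^2 + 10x + 6
Second derivative:
f''(x) = 18x + 10
Substitute x = 2:
f''(2) = 18 * 2 + 10
= 36 + 10
= 46

46


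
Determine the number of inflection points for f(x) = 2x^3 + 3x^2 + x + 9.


Inflection points occur where f''(x) = 0 and concavity changes.
f(x) = 2x^3 + 3x^2 + x + 9
f'(x) = 6x^2 + 6x + 1
f''(x) = 12x + 6
Set f''(x) = 0:
12x + 6 = 0
x = -6 / 12 = -1/2
Since f''(x) is linear (degree 1), it changes sign at this point.
Therefore there is exactly 1 inflection point.

1


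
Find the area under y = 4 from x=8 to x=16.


The area under a constant function y = 4 is a rectangle.
Width = 16 - 8 = 8
Height = 4
Area = width * height
= 8 * 4
= 32

32


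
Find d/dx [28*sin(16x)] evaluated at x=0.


Apply the chain rule to differentiate 28*sin(16x):
d/dx [28*sin(16x)]
= 28 * cos(16x) * d/dx(16x)
= 28 * 16 * cos(16x)
= 448 * cos(16x)
Evaluate at x = 0:
= 448 * cos(0)
= 448 * 1
= 448

448


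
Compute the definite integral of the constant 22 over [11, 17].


The integral of a constant k over [a, b] equals k * (b - a).
integral from 11 to 17 of 22 dx
= 22 * (17 - 11)
= 22 * 6
= 132

132


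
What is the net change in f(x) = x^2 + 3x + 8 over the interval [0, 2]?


Net change = f(b) - f(a)
f(x) = x^2 + 3x + 8
Compute f(2):
f(2) = 1 * 2^2 + 3 * 2 + 8
= 4 + 6 + 8
= 18
Compute f(0):
f(0) = 1 * 0^2 + 3 * 0 + 8
= 0 + 0 + 8
= 8
Net change = 18 - 8 = 10

10


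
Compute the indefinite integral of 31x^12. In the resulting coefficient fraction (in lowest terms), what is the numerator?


Apply the power rule for integration:
integral of ax^n dx = a/(n+1) * x^(n+1) + C
integral of 31x^12 dx
= 31/13 * x^13 + C
The coefficient in lowest terms is 31/13, and its numerator is 31

31


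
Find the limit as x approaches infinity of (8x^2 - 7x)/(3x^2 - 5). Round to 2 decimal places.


For limits at infinity with equal-degree polynomials,
we compare leading coefficients.
Numerator leading term: 8x^2
Denominator leading term: 3x^2
Divide both by x^2:
lim = (8 - 7/x) / (3 - 5/x^2)
As x -> infinity, the 1/x and 1/x^2 terms vanish:
= 8/3 ≈ 2.67

2.67


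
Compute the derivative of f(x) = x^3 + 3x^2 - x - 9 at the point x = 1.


Differentiate f(x) = x^3 + 3x^2 - x - 9 term by term:
f'(x) = 3x^2 + 6x - 1
Substitute x = 1:
f'(1) = 3 * 1^2 + 6 * 1 - 1
= 3 + 6 - 1
= 8

8


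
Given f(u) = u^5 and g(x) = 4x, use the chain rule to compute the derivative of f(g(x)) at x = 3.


Using the chain rule: (f(g(x)))' = f'(g(x)) * g'(x)
First, find g(3):
g(3) = 4 * 3 + 0 = 12
Next, f'(u) = 5u^4
And g'(x) = 4
So f'(g(3)) * g'(3)
= 5 * 12^4 * 4
= 5 * 20736 * 4
= 414720

414720


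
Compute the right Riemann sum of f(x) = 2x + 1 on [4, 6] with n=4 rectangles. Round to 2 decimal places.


Right Riemann sum uses right endpoints of each subinterval.
Interval: [4, 6], n = 4
dx = (6 - 4) / 4 = 1/2
Right endpoints: [9/2, 5, 11/2, 6]
f values: [10, 11, 12, 13]
Sum = dx * (sum of f values)
= 1/2 * 46
= 23 = 23.00

23.00


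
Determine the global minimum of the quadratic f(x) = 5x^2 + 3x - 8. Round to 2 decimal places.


For a quadratic f(x) = ax^2 + bx + c with a > 0, the minimum is at the vertex.
Vertex x-coordinate: x = -b/(2a)
x = -(3) / (2 * 5)
x = -3/10
Substitute back to find the minimum value:
f(-3/10) = 5 * (-3/10)^2 + 3 * (-3/10) - 8
= 9/20 - 9/10 - 8
= -169/20 = -8.45

-8.45


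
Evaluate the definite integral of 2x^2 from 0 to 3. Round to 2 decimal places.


Find the antiderivative of 2x^2:
F(x) = 2/3 * x^3
Apply the Fundamental Theorem of Calculus:
F(3) - F(0)
= 2/3 * 3^3 - 2/3 * 0^3
= 2/3 * (27 - 0)
= 2/3 * 27
= 18 = 18.00

18.00


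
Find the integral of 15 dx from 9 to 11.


The integral of a constant k over [a, b] equals k * (b - a).
integral from 9 to 11 of 15 dx
= 15 * (11 - 9)
= 15 * 2
= 30

30


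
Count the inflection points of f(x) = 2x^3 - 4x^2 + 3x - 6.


Inflection points occur where f''(x) = 0 and concavity changes.
f(x) = 2x^3 - 4x^2 + 3x - 6
f'(x) = 6x^2 - 8x + 3
f''(x) = 12x - 8
Set f''(x) = 0:
12x - 8 = 0
x = 8 / 12 = 2/3
Since f''(x) is linear (degree 1), it changes sign at this point.
Therefore there is exactly 1 inflection point.

1


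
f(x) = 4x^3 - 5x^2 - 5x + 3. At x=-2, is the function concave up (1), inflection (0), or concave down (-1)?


Concavity is determined by the sign of f''(x).
f(x) = 4x^3 - 5x^2 - 5x + 3
f'(x) = 12x^2 - 10x - 5
f''(x) = 24x - 10
f''(-2) = 24 * (-2) - 10
= -48 - 10
= -58
Since f''(-2) < 0, the function is concave down (-1)

-1


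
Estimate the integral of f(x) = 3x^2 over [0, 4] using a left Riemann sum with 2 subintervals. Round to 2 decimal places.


Left Riemann sum uses left endpoints of each subinterval.
Interval: [0, 4], n = 2
dx = (4 - 0) / 2 = 2
Left endpoints: [0, 2]
f values: [0, 12]
Sum = dx * (sum of f values)
= 2 * 12
= 24 = 24.00

24.00


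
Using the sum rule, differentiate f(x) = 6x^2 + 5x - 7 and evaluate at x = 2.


Differentiate term by term using power and sum rules:
f(x) = 6x^2 + 5x - 7
f'(x) = 12x + 5
Substitute x = 2:
f'(2) = 12 * 2 + 5
= 24 + 5
= 29

29


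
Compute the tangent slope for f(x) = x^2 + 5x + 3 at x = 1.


The slope of the tangent line equals f'(x) at the point.
f(x) = x^2 + 5x + 3
f'(x) = 2x + 5
At x = 1:
f'(1) = 2 * 1 + 5
= 2 + 5
= 7

7


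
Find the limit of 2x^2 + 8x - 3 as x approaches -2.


Since polynomials are continuous, we use direct substitution.
lim(x->-2) of 2x^2 + 8x - 3
= 2 * (-2)^2 + 8 * (-2) - 3
= 8 - 16 - 3
= -11

-11


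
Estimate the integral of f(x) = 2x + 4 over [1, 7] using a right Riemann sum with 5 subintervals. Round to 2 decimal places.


Right Riemann sum uses right endpoints of each subinterval.
Interval: [1, 7], n = 5
dx = (7 - 1) / 5 = 6/5
Right endpoints: [11/5, 17/5, 23/5, 29/5, 7]
f values: [42/5, 54/5, 66/5, 78/5, 18]
Sum = dx * (sum of f values)
= 6/5 * 66
= 396/5 = 79.20

79.20


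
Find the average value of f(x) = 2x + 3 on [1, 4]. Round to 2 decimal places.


Average value = 1/(b-a) * integral from a to b of f(x) dx
First compute the integral of 2x + 3:
F(x) = x^2 + 3x
F(4) = 1 * 16 + 3 * 4 = 28
F(1) = 1 * 1 + 3 * 1 = 4
Integral = 28 - 4 = 24
Average = 24 / (4 - 1) = 24 / 3
= 8 = 8.00

8.00


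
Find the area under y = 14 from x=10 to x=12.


The area under a constant function y = 14 is a rectangle.
Width = 12 - 10 = 2
Height = 14
Area = width * height
= 2 * 14
= 28

28


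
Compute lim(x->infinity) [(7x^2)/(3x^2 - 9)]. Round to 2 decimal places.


For limits at infinity with equal-degree polynomials,
we compare leading coefficients.
Numerator leading term: 7x^2
Denominator leading term: 3x^2
Divide both by x^2:
lim = (7) / (3 - 9/x^2)
As x -> infinity, the 1/x and 1/x^2 terms vanish:
= 7/3 ≈ 2.33

2.33


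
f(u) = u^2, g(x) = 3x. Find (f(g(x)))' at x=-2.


Using the chain rule: (f(g(x)))' = f'(g(x)) * g'(x)
First, find g(-2):
g(-2) = 3 * (-2) + 0 = -6
Next, f'(u) = 2u
And g'(x) = 3
So f'(g(-2)) * g'(-2)
= 2 * (-6) * 3
= -36

-36


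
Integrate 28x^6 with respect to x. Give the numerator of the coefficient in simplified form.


Apply the power rule for integration:
integral of ax^n dx = a/(n+1) * x^(n+1) + C
integral of 28x^6 dx
= 28/7 * x^7 + C
= 4 * x^7 + C
The coefficient in lowest terms is 4 = 4/1, so its numerator is 4

4


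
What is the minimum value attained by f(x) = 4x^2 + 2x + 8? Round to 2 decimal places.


For a quadratic f(x) = ax^2 + bx + c with a > 0, the minimum is at the vertex.
Vertex x-coordinate: x = -b/(2a)
x = -(2) / (2 * 4)
x = -2/8 = -1/4
Substitute back to find the minimum value:
f(-1/4) = 4 * (-1/4)^2 + 2 * (-1/4) + 8
= 1/4 - 1/2 + 8
= 31/4 = 7.75

7.75


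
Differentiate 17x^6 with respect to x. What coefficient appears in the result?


We apply the power rule: d/dx [ax^n] = a*n * x^(n-1)
d/dx [17x^6]
= 17 * 6 * x^(6-1)
= 102x^5
The coefficient is 102

102


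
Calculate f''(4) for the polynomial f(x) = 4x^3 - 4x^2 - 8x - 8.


First derivative:
f'(x) = 12x^2 - 8x - 8
Second derivative:
f''(x) = 24x - 8
Substitute x = 4:
f''(4) = 24 * 4 - 8
= 96 - 8
= 88

88


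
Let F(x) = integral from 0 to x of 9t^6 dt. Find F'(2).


By the Fundamental Theorem of Calculus (Part 1):
If F(x) = integral from 0 to x of f(t) dt, then F'(x) = f(x)
Here f(t) = 9t^6
So F'(x) = 9x^6
Evaluate at x = 2:
F'(2) = 9 * 2^6
= 9 * 64
= 576

576


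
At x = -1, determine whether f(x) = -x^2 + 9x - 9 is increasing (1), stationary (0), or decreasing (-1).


Compute f'(x) to determine behavior:
f'(x) = -2x + 9
f'(-1) = -2 * (-1) + 9
= 2 + 9
= 11
Since f'(-1) > 0, the function is increasing (1)

1


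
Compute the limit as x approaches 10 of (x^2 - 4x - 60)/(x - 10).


Direct substitution gives 0/0, so we factor the numerator.
Factor: (x^2 - 4x - 60) = (x - 10)(x + 6)
Cancel the common factor (x - 10):
(x^2 - 4x - 60)/(x - 10) = (x + 6)
Now substitute x = 10:
= (10) - (-6) = 16

16


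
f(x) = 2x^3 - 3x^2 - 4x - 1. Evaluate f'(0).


Differentiate f(x) = 2x^3 - 3x^2 - 4x - 1 term by term:
f'(x) = 6x^2 - 6x - 4
Substitute x = 0:
f'(0) = 6 * 0^2 - 6 * 0 - 4
= 0 + 0 - 4
= -4

-4


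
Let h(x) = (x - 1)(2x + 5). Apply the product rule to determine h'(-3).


Let u(x) = x - 1 and v(x) = 2x + 5
u'(x) = 1
v'(x) = 2
Product rule: h'(x) = u'(x)*v(x) + u(x)*v'(x)
= 1 * (2x + 5) + (x - 1) * 2
At x = -3:
u(-3) = 1 * (-3) - 1 = -4
v(-3) = 2 * (-3) + 5 = -1
h'(-3) = 1 * (-1) + (-4) * 2
= -1 - 8
= -9

-9


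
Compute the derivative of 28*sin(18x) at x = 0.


Apply the chain rule to differentiate 28*sin(18x):
d/dx [28*sin(18x)]
= 28 * cos(18x) * d/dx(18x)
= 28 * 18 * cos(18x)
= 504 * cos(18x)
Evaluate at x = 0:
= 504 * cos(0)
= 504 * 1
= 504

504


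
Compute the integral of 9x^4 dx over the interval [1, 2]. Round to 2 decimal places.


Find the antiderivative of 9x^4:
F(x) = 9/5 * x^5
Apply the Fundamental Theorem of Calculus:
F(2) - F(1)
= 9/5 * 2^5 - 9/5 * 1^5
= 9/5 * (32 - 1)
= 9/5 * 31
= 279/5 = 55.80

55.80


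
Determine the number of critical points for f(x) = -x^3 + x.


Find where f'(x) = 0:
f(x) = -x^3 + x
f'(x) = -3x^2 + 1
This is a quadratic in x. Use the discriminant to count real roots.
Discriminant = (0)^2 - 4 * (-3) * 1
= 0 - (-12)
= 12
Since discriminant > 0, f'(x) = 0 has 2 real solutions.
Number of critical points: 2

2


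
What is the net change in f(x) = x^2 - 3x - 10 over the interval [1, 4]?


Net change = f(b) - f(a)
f(x) = x^2 - 3x - 10
Compute f(4):
f(4) = 1 * 4^2 - 3 * 4 - 10
= 16 - 12 - 10
= -6
Compute f(1):
f(1) = 1 * 1^2 - 3 * 1 - 10
= 1 - 3 - 10
= -12
Net change = -6 - (-12) = 6

6


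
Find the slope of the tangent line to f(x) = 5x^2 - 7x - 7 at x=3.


The slope of the tangent line equals f'(x) at the point.
f(x) = 5x^2 - 7x - 7
f'(x) = 10x - 7
At x = 3:
f'(3) = 10 * 3 - 7
= 30 - 7
= 23

23


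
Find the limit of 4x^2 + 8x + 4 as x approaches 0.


Since polynomials are continuous, we use direct substitution.
lim(x->0) of 4x^2 + 8x + 4
= 4 * 0^2 + 8 * 0 + 4
= 0 + 0 + 4
= 4

4


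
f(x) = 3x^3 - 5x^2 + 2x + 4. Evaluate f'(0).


Differentiate f(x) = 3x^3 - 5x^2 + 2x + 4 term by term:
f'(x) = 9x^2 - 10x + 2
Substitute x = 0:
f'(0) = 9 * 0^2 - 10 * 0 + 2
= 0 + 0 + 2
= 2

2


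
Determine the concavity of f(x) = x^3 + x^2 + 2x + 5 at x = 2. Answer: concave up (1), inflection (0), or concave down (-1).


Concavity is determined by the sign of f''(x).
f(x) = x^3 + x^2 + 2x + 5
f'(x) = 3x^2 + 2x + 2
f''(x) = 6x + 2
f''(2) = 6 * 2 + 2
= 12 + 2
= 14
Since f''(2) > 0, the function is concave up (1)

1


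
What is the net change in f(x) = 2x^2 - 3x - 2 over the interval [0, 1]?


Net change = f(b) - f(a)
f(x) = 2x^2 - 3x - 2
Compute f(1):
f(1) = 2 * 1^2 - 3 * 1 - 2
= 2 - 3 - 2
= -3
Compute f(0):
f(0) = 2 * 0^2 - 3 * 0 - 2
= 0 + 0 - 2
= -2
Net change = -3 - (-2) = -1

-1


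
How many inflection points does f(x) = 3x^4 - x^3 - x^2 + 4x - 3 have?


Inflection points occur where f''(x) = 0 and concavity changes.
f(x) = 3x^4 - x^3 - x^2 + 4x - 3
f'(x) = 12x^3 - 3x^2 - 2x + 4
f''(x) = 36x^2 - 6x - 2
This is a quadratic in x. Use the discriminant to count real roots.
Discriminant = (-6)^2 - 4 * 36 * (-2)
= 36 - (-288)
= 324
Since discriminant > 0, f''(x) = 0 has 2 distinct real solutions.
A quadratic with two distinct real roots changes sign at each root, so concavity changes at both.
Number of inflection points: 2

2


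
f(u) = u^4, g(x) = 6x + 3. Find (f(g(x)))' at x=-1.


Using the chain rule: (f(g(x)))' = f'(g(x)) * g'(x)
First, find g(-1):
g(-1) = 6 * (-1) + 3 = -3
Next, f'(u) = 4u^3
And g'(x) = 6
So f'(g(-1)) * g'(-1)
= 4 * (-3)^3 * 6
= 4 * (-27) * 6
= -648

-648


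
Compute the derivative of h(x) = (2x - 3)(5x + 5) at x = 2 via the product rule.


Let u(x) = 2x - 3 and v(x) = 5x + 5
u'(x) = 2
v'(x) = 5
Product rule: h'(x) = u'(x)*v(x) + u(x)*v'(x)
= 2 * (5x + 5) + (2x - 3) * 5
At x = 2:
u(2) = 2 * 2 - 3 = 1
v(2) = 5 * 2 + 5 = 15
h'(2) = 2 * 15 + 1 * 5
= 30 + 5
= 35

35


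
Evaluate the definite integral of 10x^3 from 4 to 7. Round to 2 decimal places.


Find the antiderivative of 10x^3:
F(x) = 10/4 * x^4
Apply the Fundamental Theorem of Calculus:
F(7) - F(4)
= 10/4 * 7^4 - 10/4 * 4^4
= 10/4 * (2401 - 256)
= 10/4 * 2145
= 10725/2 = 5362.50

5362.50


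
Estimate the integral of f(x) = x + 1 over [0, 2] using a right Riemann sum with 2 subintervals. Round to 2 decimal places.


Right Riemann sum uses right endpoints of each subinterval.
Interval: [0, 2], n = 2
dx = (2 - 0) / 2 = 1
Right endpoints: [1, 2]
f values: [2, 3]
Sum = dx * (sum of f values)
= 1 * 5
= 5 = 5.00

5.00


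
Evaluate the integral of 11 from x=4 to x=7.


The integral of a constant k over [a, b] equals k * (b - a).
integral from 4 to 7 of 11 dx
= 11 * (7 - 4)
= 11 * 3
= 33

33


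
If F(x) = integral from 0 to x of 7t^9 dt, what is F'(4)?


By the Fundamental Theorem of Calculus (Part 1):
If F(x) = integral from 0 to x of f(t) dt, then F'(x) = f(x)
Here f(t) = 7t^9
So F'(x) = 7x^9
Evaluate at x = 4:
F'(4) = 7 * 4^9
= 7 * 262144
= 1835008

1835008


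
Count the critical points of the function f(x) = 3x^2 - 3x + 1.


Find where f'(x) = 0:
f'(x) = 6x - 3
Set f'(x) = 0:
6x - 3 = 0
x = 3 / 6 = 1/2
This is a linear equation in x, so there is exactly one solution.
Number of critical points: 1

1


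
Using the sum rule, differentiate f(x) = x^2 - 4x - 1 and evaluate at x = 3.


Differentiate term by term using power and sum rules:
f(x) = x^2 - 4x - 1
f'(x) = 2x - 4
Substitute x = 3:
f'(3) = 2 * 3 - 4
= 6 - 4
= 2

2


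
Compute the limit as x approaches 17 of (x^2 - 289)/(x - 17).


Direct substitution gives 0/0, so we factor the numerator.
Factor: (x^2 - 289) = (x - 17)(x + 17)
Cancel the common factor (x - 17):
(x^2 - 289)/(x - 17) = (x + 17)
Now substitute x = 17:
= (17 + 17) = 34

34


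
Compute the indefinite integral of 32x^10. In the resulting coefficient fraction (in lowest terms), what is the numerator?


Apply the power rule for integration:
integral of ax^n dx = a/(n+1) * x^(n+1) + C
integral of 32x^10 dx
= 32/11 * x^11 + C
The coefficient in lowest terms is 32/11, and its numerator is 32

32


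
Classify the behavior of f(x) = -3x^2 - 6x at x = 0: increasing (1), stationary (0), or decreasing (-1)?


Compute f'(x) to determine behavior:
f'(x) = -6x - 6
f'(0) = -6 * 0 - 6
= 0 - 6
= -6
Since f'(0) < 0, the function is decreasing (-1)

-1


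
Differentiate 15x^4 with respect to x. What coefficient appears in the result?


We apply the power rule: d/dx [ax^n] = a*n * x^(n-1)
d/dx [15x^4]
= 15 * 4 * x^(4-1)
= 60x^3
The coefficient is 60

60


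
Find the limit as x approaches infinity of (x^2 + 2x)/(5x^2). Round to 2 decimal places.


For limits at infinity with equal-degree polynomials,
we compare leading coefficients.
Numerator leading term: x^2
Denominator leading term: 5x^2
Divide both by x^2:
lim = (1 + 2/x) / (5)
As x -> infinity, the 1/x and 1/x^2 terms vanish:
= 1/5 = 0.20

0.20


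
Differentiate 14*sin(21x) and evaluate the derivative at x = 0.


Apply the chain rule to differentiate 14*sin(21x):
d/dx [14*sin(21x)]
= 14 * cos(21x) * d/dx(21x)
= 14 * 21 * cos(21x)
= 294 * cos(21x)
Evaluate at x = 0:
= 294 * cos(0)
= 294 * 1
= 294

294


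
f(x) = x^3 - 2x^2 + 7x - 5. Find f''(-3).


First derivative:
f'(x) = 3x^2 - 4x + 7
Second derivative:
f''(x) = 6x - 4
Substitute x = -3:
f''(-3) = 6 * (-3) - 4
= -18 - 4
= -22

-22


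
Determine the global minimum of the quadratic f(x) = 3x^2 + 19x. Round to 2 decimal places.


For a quadratic f(x) = ax^2 + bx + c with a > 0, the minimum is at the vertex.
Vertex x-coordinate: x = -b/(2a)
x = -(19) / (2 * 3)
x = -19/6
Substitute back to find the minimum value:
f(-19/6) = 3 * (-19/6)^2 + 19 * (-19/6) + 0
= 361/12 - 361/6 + 0
= -361/12 ≈ -30.08

-30.08
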